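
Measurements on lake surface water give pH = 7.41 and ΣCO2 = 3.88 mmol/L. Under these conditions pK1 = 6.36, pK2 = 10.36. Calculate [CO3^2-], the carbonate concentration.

[CO3²⁻] = 3.99 μmol/L

α₂ = 1 / (1 + [H⁺]/K2 + [H⁺]²/(K1K2)) = 1 / (1 + 10^+2.95 + 10^+1.90)
   = 1 / (1 + 891.25 + 79.433) = 1/971.68 = 0.001029
[CO3²⁻] = α₂ × DIC = 0.001029 × 3.88 = 0.00399 mmol/L = 3.99 μmol/L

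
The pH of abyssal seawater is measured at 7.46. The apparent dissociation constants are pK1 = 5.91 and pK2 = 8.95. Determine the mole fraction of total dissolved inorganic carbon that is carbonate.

α₂ = 1 / (1 + [H⁺]/K2 + [H⁺]²/(K1K2)) = 1 / (1 + 10^+1.49 + 10^-0.06)
   = 1 / (1 + 30.903 + 0.87096) = 1/32.774 = 0.03051

α₂ = 0.0305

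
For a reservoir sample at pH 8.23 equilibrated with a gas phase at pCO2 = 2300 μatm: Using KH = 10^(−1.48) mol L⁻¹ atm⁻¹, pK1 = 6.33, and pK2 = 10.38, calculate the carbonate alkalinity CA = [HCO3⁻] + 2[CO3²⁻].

[CO2*] = KH · pCO2 = 10^(−1.48) × 2300×10^-6 = 7.616×10^-5 mol/L
α₀ = 1/(1 + K1/[H⁺] + K1K2/[H⁺]²) = 1/(1 + 10^+1.90 + 10^-0.25) = 0.01235
DIC = [CO2*]/α₀ = 7.616×10^-5 / 0.01235 = 6.169 mmol/L
CA = (α₁ + 2α₂)·DIC = (0.9807 + 2×0.006943) × 6.169 = 6.14 mmol/L

CA = 6.14 mmol/L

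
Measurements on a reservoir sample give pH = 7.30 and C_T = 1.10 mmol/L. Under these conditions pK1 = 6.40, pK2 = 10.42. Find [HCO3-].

α₁ = 1 / (1 + [H⁺]/K1 + K2/[H⁺]) = 1 / (1 + 10^-0.90 + 10^-3.12)
   = 1 / (1 + 0.12589 + 0.00075858) = 1/1.1267 = 0.8876
[HCO3⁻] = α₁ × DIC = 0.8876 × 1.10 = 0.976 mmol/L

[HCO3⁻] = 0.976 mmol/L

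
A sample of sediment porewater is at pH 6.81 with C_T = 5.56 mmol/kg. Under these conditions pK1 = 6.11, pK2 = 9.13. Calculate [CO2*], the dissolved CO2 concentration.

[CO2*] = 0.921 mmol/kg

α₀ = 1 / (1 + K1/[H⁺] + K1K2/[H⁺]²) = 1 / (1 + 10^+0.70 + 10^-1.62)
   = 1 / (1 + 5.0119 + 0.023988) = 1/6.0359 = 0.1657
[CO2*] = α₀ × DIC = 0.1657 × 5.56 = 0.921 mmol/kg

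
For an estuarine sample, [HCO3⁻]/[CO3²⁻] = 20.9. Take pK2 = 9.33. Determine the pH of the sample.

From K2 = [H⁺][CO3²⁻]/[HCO3⁻]:  pH = pK2 − log₁₀([HCO3⁻]/[CO3²⁻])
log₁₀(20.9) = +1.320
pH = 9.33 − (+1.320) = 8.01

pH = 8.01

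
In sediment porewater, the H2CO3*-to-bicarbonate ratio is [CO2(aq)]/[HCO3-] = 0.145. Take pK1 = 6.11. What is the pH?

From K1 = [H⁺][HCO3-]/[CO2(aq)]:  pH = pK1 − log₁₀([CO2(aq)]/[HCO3-])
log₁₀(0.145) = -0.839
pH = 6.11 − (-0.839) = 6.95

pH = 6.95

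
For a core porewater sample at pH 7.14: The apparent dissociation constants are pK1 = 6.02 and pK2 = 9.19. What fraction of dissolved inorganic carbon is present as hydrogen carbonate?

α₁ = 0.922

α₁ = 1 / (1 + [H⁺]/K1 + K2/[H⁺]) = 1 / (1 + 10^-1.12 + 10^-2.05)
   = 1 / (1 + 0.075858 + 0.0089125) = 1/1.0848 = 0.9219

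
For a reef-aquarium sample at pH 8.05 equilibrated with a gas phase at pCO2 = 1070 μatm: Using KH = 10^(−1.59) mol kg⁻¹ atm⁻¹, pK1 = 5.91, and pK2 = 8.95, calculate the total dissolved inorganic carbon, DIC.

[CO2*] = KH · pCO2 = 10^(−1.59) × 1070×10^-6 = 2.750×10^-5 mol/kg
α₀ = 1/(1 + K1/[H⁺] + K1K2/[H⁺]²) = 1/(1 + 10^+2.14 + 10^+1.24) = 0.006393
DIC = [CO2*]/α₀ = 2.750×10^-5 / 0.006393 = 4.30 mmol/kg

DIC = 4.30 mmol/kg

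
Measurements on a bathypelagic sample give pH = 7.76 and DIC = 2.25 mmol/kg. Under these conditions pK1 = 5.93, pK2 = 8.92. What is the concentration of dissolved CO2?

[CO2*] = 0.0307 mmol/kg

α₀ = 1 / (1 + K1/[H⁺] + K1K2/[H⁺]²) = 1 / (1 + 10^+1.83 + 10^+0.67)
   = 1 / (1 + 67.608 + 4.6774) = 1/73.286 = 0.01365
[CO2*] = α₀ × DIC = 0.01365 × 2.25 = 0.0307 mmol/kg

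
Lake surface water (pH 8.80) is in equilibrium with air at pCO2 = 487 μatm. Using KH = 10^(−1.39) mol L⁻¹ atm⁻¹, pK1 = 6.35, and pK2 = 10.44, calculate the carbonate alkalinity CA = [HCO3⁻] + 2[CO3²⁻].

[CO2*] = KH · pCO2 = 10^(−1.39) × 487×10^-6 = 1.984×10^-5 mol/L
α₀ = 1/(1 + K1/[H⁺] + K1K2/[H⁺]²) = 1/(1 + 10^+2.45 + 10^+0.81) = 0.003457
DIC = [CO2*]/α₀ = 1.984×10^-5 / 0.003457 = 5.739 mmol/L
CA = (α₁ + 2α₂)·DIC = (0.9742 + 2×0.02232) × 5.739 = 5.85 mmol/L

CA = 5.85 mmol/L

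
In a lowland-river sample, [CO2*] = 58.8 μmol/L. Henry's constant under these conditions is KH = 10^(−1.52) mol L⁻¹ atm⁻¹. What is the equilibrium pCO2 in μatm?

pCO2 = 1950 μatm

KH = 10^(−1.52) = 3.020×10^-2 mol L⁻¹ atm⁻¹
pCO2 = [CO2*]/KH = 58.8×10^-6 / 3.020×10^-2 = 1.95×10^-3 atm = 1950 μatm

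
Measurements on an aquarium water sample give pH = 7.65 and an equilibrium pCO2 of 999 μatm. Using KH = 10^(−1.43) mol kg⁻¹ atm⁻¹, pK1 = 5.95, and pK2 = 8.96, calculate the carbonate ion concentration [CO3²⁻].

[CO3²⁻] = 0.0911 mmol/kg

[CO2*] = KH · pCO2 = 10^(−1.43) × 999×10^-6 = 3.712×10^-5 mol/kg
α₀ = 1/(1 + K1/[H⁺] + K1K2/[H⁺]²) = 1/(1 + 10^+1.70 + 10^+0.39) = 0.01867
DIC = [CO2*]/α₀ = 3.712×10^-5 / 0.01867 = 1.988 mmol/kg
[CO3²⁻] = α₂·DIC; α₂ = 0.04582, so [CO3²⁻] = 0.04582 × 1.988 = 0.0911 mmol/kg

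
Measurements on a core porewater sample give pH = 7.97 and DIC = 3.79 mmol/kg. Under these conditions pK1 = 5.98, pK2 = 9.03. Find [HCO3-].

[HCO3⁻] = 3.45 mmol/kg

α₁ = 1 / (1 + [H⁺]/K1 + K2/[H⁺]) = 1 / (1 + 10^-1.99 + 10^-1.06)
   = 1 / (1 + 0.010233 + 0.087096) = 1/1.0973 = 0.9113
[HCO3⁻] = α₁ × DIC = 0.9113 × 3.79 = 3.45 mmol/kg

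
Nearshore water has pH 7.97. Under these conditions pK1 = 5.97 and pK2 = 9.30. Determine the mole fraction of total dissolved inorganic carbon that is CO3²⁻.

α₂ = 1 / (1 + [H⁺]/K2 + [H⁺]²/(K1K2)) = 1 / (1 + 10^+1.33 + 10^-0.67)
   = 1 / (1 + 21.380 + 0.21380) = 1/22.593 = 0.04426

α₂ = 0.0443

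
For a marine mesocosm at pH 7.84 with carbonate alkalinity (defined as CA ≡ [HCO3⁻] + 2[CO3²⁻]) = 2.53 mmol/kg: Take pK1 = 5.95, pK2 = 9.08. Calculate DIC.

DIC = 2.43 mmol/kg

CA = [HCO3⁻] + 2[CO3²⁻] = (α₁ + 2α₂)·DIC
At pH 7.84: [H⁺]/K1 = 10^-1.89 = 0.012882, K2/[H⁺] = 10^-1.24 = 0.057544
α₁ = 1/(1 + 0.012882 + 0.057544) = 1/1.0704 = 0.9342; α₂ = α₁·K2/[H⁺] = 0.05376
α₁ + 2α₂ = 1.0417
DIC = CA / (α₁ + 2α₂) = 2.53 / 1.0417 = 2.43 mmol/kg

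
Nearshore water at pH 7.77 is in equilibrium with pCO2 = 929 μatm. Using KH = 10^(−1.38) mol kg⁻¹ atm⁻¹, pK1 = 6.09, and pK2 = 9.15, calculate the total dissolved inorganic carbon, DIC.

[CO2*] = KH · pCO2 = 10^(−1.38) × 929×10^-6 = 3.873×10^-5 mol/kg
α₀ = 1/(1 + K1/[H⁺] + K1K2/[H⁺]²) = 1/(1 + 10^+1.68 + 10^+0.30) = 0.01966
DIC = [CO2*]/α₀ = 3.873×10^-5 / 0.01966 = 1.97 mmol/kg

DIC = 1.97 mmol/kg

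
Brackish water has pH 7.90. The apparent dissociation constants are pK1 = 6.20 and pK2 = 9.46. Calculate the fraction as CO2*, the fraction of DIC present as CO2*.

α₀ = 0.0190

α₀ = 1 / (1 + K1/[H⁺] + K1K2/[H⁺]²) = 1 / (1 + 10^+1.70 + 10^+0.14)
   = 1 / (1 + 50.119 + 1.3804) = 1/52.499 = 0.01905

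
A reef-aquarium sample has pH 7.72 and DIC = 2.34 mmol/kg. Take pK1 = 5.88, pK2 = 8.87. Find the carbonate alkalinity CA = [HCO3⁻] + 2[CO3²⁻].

CA = [HCO3⁻] + 2[CO3²⁻] = (α₁ + 2α₂)·DIC
At pH 7.72: [H⁺]/K1 = 10^-1.84 = 0.014454, K2/[H⁺] = 10^-1.15 = 0.070795
α₁ = 1/(1 + 0.014454 + 0.070795) = 1/1.0852 = 0.9214; α₂ = α₁·K2/[H⁺] = 0.06523
α₁ + 2α₂ = 1.0519
CA = 1.0519 × 2.34 = 2.46 mmol/kg

CA = 2.46 mmol/kg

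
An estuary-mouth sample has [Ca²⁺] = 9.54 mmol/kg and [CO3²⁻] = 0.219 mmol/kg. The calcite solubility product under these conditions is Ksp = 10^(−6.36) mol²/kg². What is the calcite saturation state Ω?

Ksp = 10^(−6.36) = 4.365×10^-7
Ω = [Ca²⁺][CO3²⁻]/Ksp = (9.54×10^-3)(0.219×10^-3) / 4.365×10^-7 = 4.79

Ω = 4.79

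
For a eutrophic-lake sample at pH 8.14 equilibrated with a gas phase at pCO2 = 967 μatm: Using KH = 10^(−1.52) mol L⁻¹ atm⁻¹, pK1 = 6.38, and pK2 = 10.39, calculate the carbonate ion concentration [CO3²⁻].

[CO2*] = KH · pCO2 = 10^(−1.52) × 967×10^-6 = 2.920×10^-5 mol/L
α₀ = 1/(1 + K1/[H⁺] + K1K2/[H⁺]²) = 1/(1 + 10^+1.76 + 10^-0.49) = 0.01699
DIC = [CO2*]/α₀ = 2.920×10^-5 / 0.01699 = 1.719 mmol/L
[CO3²⁻] = α₂·DIC; α₂ = 0.005497, so [CO3²⁻] = 0.005497 × 1.719 = 0.00945 mmol/L = 9.45 μmol/L

[CO3²⁻] = 9.45 μmol/L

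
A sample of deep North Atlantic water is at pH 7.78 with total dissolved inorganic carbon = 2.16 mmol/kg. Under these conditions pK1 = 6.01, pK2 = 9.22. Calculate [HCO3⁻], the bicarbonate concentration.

α₁ = 1 / (1 + [H⁺]/K1 + K2/[H⁺]) = 1 / (1 + 10^-1.77 + 10^-1.44)
   = 1 / (1 + 0.016982 + 0.036308) = 1/1.0533 = 0.9494
[HCO3⁻] = α₁ × DIC = 0.9494 × 2.16 = 2.05 mmol/kg

[HCO3⁻] = 2.05 mmol/kg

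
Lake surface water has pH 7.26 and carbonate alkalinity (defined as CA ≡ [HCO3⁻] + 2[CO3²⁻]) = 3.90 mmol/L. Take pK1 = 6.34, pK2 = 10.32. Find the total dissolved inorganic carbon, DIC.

CA = [HCO3⁻] + 2[CO3²⁻] = (α₁ + 2α₂)·DIC
At pH 7.26: [H⁺]/K1 = 10^-0.92 = 0.12023, K2/[H⁺] = 10^-3.06 = 0.00087096
α₁ = 1/(1 + 0.12023 + 0.00087096) = 1/1.1211 = 0.8920; α₂ = α₁·K2/[H⁺] = 0.0007769
α₁ + 2α₂ = 0.8935
DIC = CA / (α₁ + 2α₂) = 3.90 / 0.8935 = 4.36 mmol/L

DIC = 4.36 mmol/L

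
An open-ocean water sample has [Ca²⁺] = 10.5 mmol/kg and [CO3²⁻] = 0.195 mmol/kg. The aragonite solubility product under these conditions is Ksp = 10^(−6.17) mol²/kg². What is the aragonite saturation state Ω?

Ksp = 10^(−6.17) = 6.761×10^-7
Ω = [Ca²⁺][CO3²⁻]/Ksp = (10.5×10^-3)(0.195×10^-3) / 6.761×10^-7 = 3.03

Ω = 3.03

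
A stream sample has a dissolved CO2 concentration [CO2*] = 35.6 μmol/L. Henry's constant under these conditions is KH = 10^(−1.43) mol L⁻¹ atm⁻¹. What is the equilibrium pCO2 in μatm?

pCO2 = 958 μatm

KH = 10^(−1.43) = 3.715×10^-2 mol L⁻¹ atm⁻¹
pCO2 = [CO2*]/KH = 35.6×10^-6 / 3.715×10^-2 = 9.58×10^-4 atm = 958 μatm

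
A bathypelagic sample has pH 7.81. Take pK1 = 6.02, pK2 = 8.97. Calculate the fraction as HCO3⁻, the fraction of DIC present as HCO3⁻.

α₁ = 0.921

α₁ = 1 / (1 + [H⁺]/K1 + K2/[H⁺]) = 1 / (1 + 10^-1.79 + 10^-1.16)
   = 1 / (1 + 0.016218 + 0.069183) = 1/1.0854 = 0.9213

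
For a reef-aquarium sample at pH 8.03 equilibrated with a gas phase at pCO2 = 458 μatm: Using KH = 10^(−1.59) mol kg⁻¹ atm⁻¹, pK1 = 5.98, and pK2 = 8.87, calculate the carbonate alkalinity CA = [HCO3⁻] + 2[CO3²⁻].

[CO2*] = KH · pCO2 = 10^(−1.59) × 458×10^-6 = 1.177×10^-5 mol/kg
α₀ = 1/(1 + K1/[H⁺] + K1K2/[H⁺]²) = 1/(1 + 10^+2.05 + 10^+1.21) = 0.007727
DIC = [CO2*]/α₀ = 1.177×10^-5 / 0.007727 = 1.524 mmol/kg
CA = (α₁ + 2α₂)·DIC = (0.8670 + 2×0.1253) × 1.524 = 1.70 mmol/kg

CA = 1.70 mmol/kg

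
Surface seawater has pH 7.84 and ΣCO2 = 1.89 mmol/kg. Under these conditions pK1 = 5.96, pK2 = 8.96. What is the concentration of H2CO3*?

[CO2*] = 0.0229 mmol/kg

α₀ = 1 / (1 + K1/[H⁺] + K1K2/[H⁺]²) = 1 / (1 + 10^+1.88 + 10^+0.76)
   = 1 / (1 + 75.858 + 5.7544) = 1/82.612 = 0.01210
[CO2*] = α₀ × DIC = 0.01210 × 1.89 = 0.0229 mmol/kg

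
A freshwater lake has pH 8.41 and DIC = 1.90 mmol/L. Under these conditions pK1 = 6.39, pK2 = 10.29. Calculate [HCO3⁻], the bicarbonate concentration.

[HCO3⁻] = 1.86 mmol/L

α₁ = 1 / (1 + [H⁺]/K1 + K2/[H⁺]) = 1 / (1 + 10^-2.02 + 10^-1.88)
   = 1 / (1 + 0.0095499 + 0.013183) = 1/1.0227 = 0.9778
[HCO3⁻] = α₁ × DIC = 0.9778 × 1.90 = 1.86 mmol/L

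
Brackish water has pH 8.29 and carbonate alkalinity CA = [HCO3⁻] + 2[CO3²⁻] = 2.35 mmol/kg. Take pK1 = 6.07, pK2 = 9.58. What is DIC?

DIC = 2.25 mmol/kg

CA = [HCO3⁻] + 2[CO3²⁻] = (α₁ + 2α₂)·DIC
At pH 8.29: [H⁺]/K1 = 10^-2.22 = 0.0060256, K2/[H⁺] = 10^-1.29 = 0.051286
α₁ = 1/(1 + 0.0060256 + 0.051286) = 1/1.0573 = 0.9458; α₂ = α₁·K2/[H⁺] = 0.04851
α₁ + 2α₂ = 1.0428
DIC = CA / (α₁ + 2α₂) = 2.35 / 1.0428 = 2.25 mmol/kg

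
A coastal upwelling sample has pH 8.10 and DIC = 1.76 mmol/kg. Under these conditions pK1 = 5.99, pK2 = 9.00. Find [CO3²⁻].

[CO3²⁻] = 0.195 mmol/kg

α₂ = 1 / (1 + [H⁺]/K2 + [H⁺]²/(K1K2)) = 1 / (1 + 10^+0.90 + 10^-1.21)
   = 1 / (1 + 7.9433 + 0.061660) = 1/9.0049 = 0.1111
[CO3²⁻] = α₂ × DIC = 0.1111 × 1.76 = 0.195 mmol/kg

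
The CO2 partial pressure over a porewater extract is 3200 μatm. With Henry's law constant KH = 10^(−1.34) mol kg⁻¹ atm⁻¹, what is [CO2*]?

KH = 10^(−1.34) = 4.571×10^-2 mol kg⁻¹ atm⁻¹
[CO2*] = KH · pCO2 = 4.571×10^-2 × 3200×10^-6 atm = 1.46×10^-4 mol/kg

[CO2*] = 146 μmol/kg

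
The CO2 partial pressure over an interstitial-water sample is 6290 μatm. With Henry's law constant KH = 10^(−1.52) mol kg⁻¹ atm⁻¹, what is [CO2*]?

[CO2*] = 190 μmol/kg

KH = 10^(−1.52) = 3.020×10^-2 mol kg⁻¹ atm⁻¹
[CO2*] = KH · pCO2 = 3.020×10^-2 × 6290×10^-6 atm = 1.90×10^-4 mol/kg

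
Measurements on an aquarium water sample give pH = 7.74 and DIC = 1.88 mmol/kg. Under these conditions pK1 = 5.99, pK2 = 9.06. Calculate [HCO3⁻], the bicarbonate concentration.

α₁ = 1 / (1 + [H⁺]/K1 + K2/[H⁺]) = 1 / (1 + 10^-1.75 + 10^-1.32)
   = 1 / (1 + 0.017783 + 0.047863) = 1/1.0656 = 0.9384
[HCO3⁻] = α₁ × DIC = 0.9384 × 1.88 = 1.76 mmol/kg

[HCO3⁻] = 1.76 mmol/kg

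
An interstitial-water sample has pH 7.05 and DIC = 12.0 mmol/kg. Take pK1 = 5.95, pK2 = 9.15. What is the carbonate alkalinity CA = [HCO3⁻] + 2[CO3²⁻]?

CA = [HCO3⁻] + 2[CO3²⁻] = (α₁ + 2α₂)·DIC
At pH 7.05: [H⁺]/K1 = 10^-1.10 = 0.079433, K2/[H⁺] = 10^-2.10 = 0.0079433
α₁ = 1/(1 + 0.079433 + 0.0079433) = 1/1.0874 = 0.9196; α₂ = α₁·K2/[H⁺] = 0.007305
α₁ + 2α₂ = 0.9343
CA = 0.9343 × 12.0 = 11.2 mmol/kg

CA = 11.2 mmol/kg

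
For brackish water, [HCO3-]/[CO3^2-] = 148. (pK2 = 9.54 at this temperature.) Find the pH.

From K2 = [H⁺][CO3^2-]/[HCO3-]:  pH = pK2 − log₁₀([HCO3-]/[CO3^2-])
log₁₀(148) = +2.170
pH = 9.54 − (+2.170) = 7.37

pH = 7.37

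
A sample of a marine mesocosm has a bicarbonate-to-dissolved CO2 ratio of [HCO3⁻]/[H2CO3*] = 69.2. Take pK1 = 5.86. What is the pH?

From K1 = [H⁺][HCO3⁻]/[H2CO3*]:  pH = pK1 + log₁₀([HCO3⁻]/[H2CO3*])
log₁₀(69.2) = +1.840
pH = 5.86 + (+1.840) = 7.70

pH = 7.70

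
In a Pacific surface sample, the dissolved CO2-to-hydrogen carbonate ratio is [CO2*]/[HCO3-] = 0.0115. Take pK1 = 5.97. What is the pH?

pH = 7.91

From K1 = [H⁺][HCO3-]/[CO2*]:  pH = pK1 − log₁₀([CO2*]/[HCO3-])
log₁₀(0.0115) = -1.939
pH = 5.97 − (-1.939) = 7.91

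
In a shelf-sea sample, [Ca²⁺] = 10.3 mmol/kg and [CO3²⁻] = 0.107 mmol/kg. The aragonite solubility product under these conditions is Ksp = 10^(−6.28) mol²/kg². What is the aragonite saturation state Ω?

Ω = 2.10

Ksp = 10^(−6.28) = 5.248×10^-7
Ω = [Ca²⁺][CO3²⁻]/Ksp = (10.3×10^-3)(0.107×10^-3) / 5.248×10^-7 = 2.10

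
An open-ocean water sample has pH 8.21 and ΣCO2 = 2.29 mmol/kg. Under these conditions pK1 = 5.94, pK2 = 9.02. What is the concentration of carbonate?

[CO3²⁻] = 0.306 mmol/kg

α₂ = 1 / (1 + [H⁺]/K2 + [H⁺]²/(K1K2)) = 1 / (1 + 10^+0.81 + 10^-1.46)
   = 1 / (1 + 6.4565 + 0.034674) = 1/7.4912 = 0.1335
[CO3²⁻] = α₂ × DIC = 0.1335 × 2.29 = 0.306 mmol/kg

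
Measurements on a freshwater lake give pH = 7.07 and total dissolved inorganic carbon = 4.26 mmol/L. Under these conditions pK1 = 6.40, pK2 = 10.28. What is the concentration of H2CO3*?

α₀ = 1 / (1 + K1/[H⁺] + K1K2/[H⁺]²) = 1 / (1 + 10^+0.67 + 10^-2.54)
   = 1 / (1 + 4.6774 + 0.0028840) = 1/5.6802 = 0.1760
[CO2*] = α₀ × DIC = 0.1760 × 4.26 = 0.750 mmol/L

[CO2*] = 0.750 mmol/L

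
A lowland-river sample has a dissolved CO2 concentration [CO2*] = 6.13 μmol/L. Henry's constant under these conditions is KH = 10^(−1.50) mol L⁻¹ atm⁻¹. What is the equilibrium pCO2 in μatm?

KH = 10^(−1.50) = 3.162×10^-2 mol L⁻¹ atm⁻¹
pCO2 = [CO2*]/KH = 6.13×10^-6 / 3.162×10^-2 = 1.94×10^-4 atm = 194 μatm

pCO2 = 194 μatm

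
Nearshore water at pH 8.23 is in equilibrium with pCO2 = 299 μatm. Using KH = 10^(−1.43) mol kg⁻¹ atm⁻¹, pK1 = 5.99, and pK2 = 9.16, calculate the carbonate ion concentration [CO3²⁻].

[CO2*] = KH · pCO2 = 10^(−1.43) × 299×10^-6 = 1.111×10^-5 mol/kg
α₀ = 1/(1 + K1/[H⁺] + K1K2/[H⁺]²) = 1/(1 + 10^+2.24 + 10^+1.31) = 0.005123
DIC = [CO2*]/α₀ = 1.111×10^-5 / 0.005123 = 2.168 mmol/kg
[CO3²⁻] = α₂·DIC; α₂ = 0.1046, so [CO3²⁻] = 0.1046 × 2.168 = 0.227 mmol/kg

[CO3²⁻] = 0.227 mmol/kg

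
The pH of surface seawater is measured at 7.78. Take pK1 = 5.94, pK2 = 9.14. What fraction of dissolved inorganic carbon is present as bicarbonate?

α₁ = 0.945

α₁ = 1 / (1 + [H⁺]/K1 + K2/[H⁺]) = 1 / (1 + 10^-1.84 + 10^-1.36)
   = 1 / (1 + 0.014454 + 0.043652) = 1/1.0581 = 0.9451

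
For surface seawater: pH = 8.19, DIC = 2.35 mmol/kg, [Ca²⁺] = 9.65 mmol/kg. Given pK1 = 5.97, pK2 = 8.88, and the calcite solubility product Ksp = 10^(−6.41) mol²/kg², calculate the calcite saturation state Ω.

Ω = 9.83

α₂ = 1 / (1 + [H⁺]/K2 + [H⁺]²/(K1K2)) = 1 / (1 + 10^+0.69 + 10^-1.53)
   = 1 / (1 + 4.8978 + 0.029512) = 1/5.9273 = 0.1687
[CO3²⁻] = α₂ × DIC = 0.1687 × 2.35 = 0.3965 mmol/kg
Ksp = 10^(−6.41) = 3.890×10^-7
Ω = [Ca²⁺][CO3²⁻]/Ksp = (9.65×10^-3)(3.965×10^-4) / 3.890×10^-7 = 9.83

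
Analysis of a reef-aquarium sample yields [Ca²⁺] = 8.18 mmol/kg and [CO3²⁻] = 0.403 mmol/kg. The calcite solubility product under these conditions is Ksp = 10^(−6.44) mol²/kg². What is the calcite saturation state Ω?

Ksp = 10^(−6.44) = 3.631×10^-7
Ω = [Ca²⁺][CO3²⁻]/Ksp = (8.18×10^-3)(0.403×10^-3) / 3.631×10^-7 = 9.08

Ω = 9.08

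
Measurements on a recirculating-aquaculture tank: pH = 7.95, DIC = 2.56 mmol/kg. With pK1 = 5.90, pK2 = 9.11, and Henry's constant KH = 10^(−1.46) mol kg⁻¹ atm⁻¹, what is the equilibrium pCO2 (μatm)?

α₀ = 1 / (1 + K1/[H⁺] + K1K2/[H⁺]²) = 1 / (1 + 10^+2.05 + 10^+0.89)
   = 1 / (1 + 112.20 + 7.7625) = 1/120.96 = 0.008267
[CO2*] = α₀ × DIC = 0.008267 × 2.56 = 0.02116 mmol/kg
pCO2 = [CO2*]/KH = 2.116×10^-5 / 3.467×10^-2 = 610 μatm

pCO2 = 610 μatm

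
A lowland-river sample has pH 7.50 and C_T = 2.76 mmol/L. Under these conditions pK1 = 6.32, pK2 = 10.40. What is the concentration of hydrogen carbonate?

α₁ = 1 / (1 + [H⁺]/K1 + K2/[H⁺]) = 1 / (1 + 10^-1.18 + 10^-2.90)
   = 1 / (1 + 0.066069 + 0.0012589) = 1/1.0673 = 0.9369
[HCO3⁻] = α₁ × DIC = 0.9369 × 2.76 = 2.59 mmol/L

[HCO3⁻] = 2.59 mmol/L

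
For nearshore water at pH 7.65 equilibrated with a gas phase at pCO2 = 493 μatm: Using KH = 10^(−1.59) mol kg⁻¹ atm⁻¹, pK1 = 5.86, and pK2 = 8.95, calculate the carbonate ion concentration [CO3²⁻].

[CO3²⁻] = 0.0392 mmol/kg

[CO2*] = KH · pCO2 = 10^(−1.59) × 493×10^-6 = 1.267×10^-5 mol/kg
α₀ = 1/(1 + K1/[H⁺] + K1K2/[H⁺]²) = 1/(1 + 10^+1.79 + 10^+0.49) = 0.01521
DIC = [CO2*]/α₀ = 1.267×10^-5 / 0.01521 = 0.8332 mmol/kg
[CO3²⁻] = α₂·DIC; α₂ = 0.04700, so [CO3²⁻] = 0.04700 × 0.8332 = 0.0392 mmol/kg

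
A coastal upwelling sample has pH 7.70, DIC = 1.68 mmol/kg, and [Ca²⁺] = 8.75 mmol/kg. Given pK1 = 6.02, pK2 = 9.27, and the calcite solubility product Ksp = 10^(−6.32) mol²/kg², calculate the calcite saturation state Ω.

α₂ = 1 / (1 + [H⁺]/K2 + [H⁺]²/(K1K2)) = 1 / (1 + 10^+1.57 + 10^-0.11)
   = 1 / (1 + 37.154 + 0.77625) = 1/38.930 = 0.02569
[CO3²⁻] = α₂ × DIC = 0.02569 × 1.68 = 0.04315 mmol/kg
Ksp = 10^(−6.32) = 4.786×10^-7
Ω = [Ca²⁺][CO3²⁻]/Ksp = (8.75×10^-3)(4.315×10^-5) / 4.786×10^-7 = 0.789

Ω = 0.789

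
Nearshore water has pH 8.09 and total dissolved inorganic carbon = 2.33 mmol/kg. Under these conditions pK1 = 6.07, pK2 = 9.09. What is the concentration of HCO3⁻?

α₁ = 1 / (1 + [H⁺]/K1 + K2/[H⁺]) = 1 / (1 + 10^-2.02 + 10^-1.00)
   = 1 / (1 + 0.0095499 + 0.10000) = 1/1.1095 = 0.9013
[HCO3⁻] = α₁ × DIC = 0.9013 × 2.33 = 2.10 mmol/kg

[HCO3⁻] = 2.10 mmol/kg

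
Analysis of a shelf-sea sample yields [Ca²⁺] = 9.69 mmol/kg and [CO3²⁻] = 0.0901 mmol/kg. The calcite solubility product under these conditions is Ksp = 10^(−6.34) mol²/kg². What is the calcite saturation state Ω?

Ω = 1.91

Ksp = 10^(−6.34) = 4.571×10^-7
Ω = [Ca²⁺][CO3²⁻]/Ksp = (9.69×10^-3)(0.0901×10^-3) / 4.571×10^-7 = 1.91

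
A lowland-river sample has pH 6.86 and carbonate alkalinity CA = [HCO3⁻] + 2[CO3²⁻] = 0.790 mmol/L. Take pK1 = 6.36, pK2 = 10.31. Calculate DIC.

CA = [HCO3⁻] + 2[CO3²⁻] = (α₁ + 2α₂)·DIC
At pH 6.86: [H⁺]/K1 = 10^-0.50 = 0.31623, K2/[H⁺] = 10^-3.45 = 0.00035481
α₁ = 1/(1 + 0.31623 + 0.00035481) = 1/1.3166 = 0.7595; α₂ = α₁·K2/[H⁺] = 0.0002695
α₁ + 2α₂ = 0.7601
DIC = CA / (α₁ + 2α₂) = 0.790 / 0.7601 = 1.04 mmol/L

DIC = 1.04 mmol/L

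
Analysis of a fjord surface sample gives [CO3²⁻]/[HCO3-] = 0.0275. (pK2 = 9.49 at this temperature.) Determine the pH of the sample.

pH = 7.93

From K2 = [H⁺][CO3²⁻]/[HCO3-]:  pH = pK2 + log₁₀([CO3²⁻]/[HCO3-])
log₁₀(0.0275) = -1.561
pH = 9.49 + (-1.561) = 7.93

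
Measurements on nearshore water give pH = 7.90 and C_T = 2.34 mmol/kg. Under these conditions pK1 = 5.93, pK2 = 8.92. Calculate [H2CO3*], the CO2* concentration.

[CO2*] = 0.0227 mmol/kg

α₀ = 1 / (1 + K1/[H⁺] + K1K2/[H⁺]²) = 1 / (1 + 10^+1.97 + 10^+0.95)
   = 1 / (1 + 93.325 + 8.9125) = 1/103.24 = 0.009686
[CO2*] = α₀ × DIC = 0.009686 × 2.34 = 0.0227 mmol/kg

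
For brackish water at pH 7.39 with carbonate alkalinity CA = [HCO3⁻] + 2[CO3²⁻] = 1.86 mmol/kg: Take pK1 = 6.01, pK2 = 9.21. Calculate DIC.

DIC = 1.91 mmol/kg

CA = [HCO3⁻] + 2[CO3²⁻] = (α₁ + 2α₂)·DIC
At pH 7.39: [H⁺]/K1 = 10^-1.38 = 0.041687, K2/[H⁺] = 10^-1.82 = 0.015136
α₁ = 1/(1 + 0.041687 + 0.015136) = 1/1.0568 = 0.9462; α₂ = α₁·K2/[H⁺] = 0.01432
α₁ + 2α₂ = 0.9749
DIC = CA / (α₁ + 2α₂) = 1.86 / 0.9749 = 1.91 mmol/kg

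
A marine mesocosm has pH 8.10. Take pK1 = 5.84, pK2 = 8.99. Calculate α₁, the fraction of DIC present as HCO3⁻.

α₁ = 1 / (1 + [H⁺]/K1 + K2/[H⁺]) = 1 / (1 + 10^-2.26 + 10^-0.89)
   = 1 / (1 + 0.0054954 + 0.12882) = 1/1.1343 = 0.8816

α₁ = 0.882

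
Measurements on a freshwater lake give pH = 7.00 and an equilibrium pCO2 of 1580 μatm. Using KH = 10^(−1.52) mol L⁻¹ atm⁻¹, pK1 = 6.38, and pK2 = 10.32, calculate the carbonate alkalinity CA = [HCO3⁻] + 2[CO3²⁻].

[CO2*] = KH · pCO2 = 10^(−1.52) × 1580×10^-6 = 4.772×10^-5 mol/L
α₀ = 1/(1 + K1/[H⁺] + K1K2/[H⁺]²) = 1/(1 + 10^+0.62 + 10^-2.70) = 0.1934
DIC = [CO2*]/α₀ = 4.772×10^-5 / 0.1934 = 0.2467 mmol/L
CA = (α₁ + 2α₂)·DIC = (0.8062 + 2×0.0003859) × 0.2467 = 0.199 mmol/L

CA = 0.199 mmol/L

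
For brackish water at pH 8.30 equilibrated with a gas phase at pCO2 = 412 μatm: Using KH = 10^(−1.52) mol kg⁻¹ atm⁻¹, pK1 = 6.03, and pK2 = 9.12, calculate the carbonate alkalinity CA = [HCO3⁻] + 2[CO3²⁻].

[CO2*] = KH · pCO2 = 10^(−1.52) × 412×10^-6 = 1.244×10^-5 mol/kg
α₀ = 1/(1 + K1/[H⁺] + K1K2/[H⁺]²) = 1/(1 + 10^+2.27 + 10^+1.45) = 0.004643
DIC = [CO2*]/α₀ = 1.244×10^-5 / 0.004643 = 2.680 mmol/kg
CA = (α₁ + 2α₂)·DIC = (0.8645 + 2×0.1308) × 2.680 = 3.02 mmol/kg

CA = 3.02 mmol/kg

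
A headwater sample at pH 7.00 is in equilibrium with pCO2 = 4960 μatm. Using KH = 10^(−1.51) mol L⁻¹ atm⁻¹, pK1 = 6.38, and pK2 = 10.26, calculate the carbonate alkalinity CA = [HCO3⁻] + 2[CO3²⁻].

CA = 0.640 mmol/L

[CO2*] = KH · pCO2 = 10^(−1.51) × 4960×10^-6 = 1.533×10^-4 mol/L
α₀ = 1/(1 + K1/[H⁺] + K1K2/[H⁺]²) = 1/(1 + 10^+0.62 + 10^-2.64) = 0.1934
DIC = [CO2*]/α₀ = 1.533×10^-4 / 0.1934 = 0.7926 mmol/L
CA = (α₁ + 2α₂)·DIC = (0.8062 + 2×0.0004430) × 0.7926 = 0.640 mmol/L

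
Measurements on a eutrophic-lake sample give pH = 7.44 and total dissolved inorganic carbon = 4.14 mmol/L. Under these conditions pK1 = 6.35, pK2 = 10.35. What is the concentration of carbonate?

[CO3²⁻] = 4.71 μmol/L

α₂ = 1 / (1 + [H⁺]/K2 + [H⁺]²/(K1K2)) = 1 / (1 + 10^+2.91 + 10^+1.82)
   = 1 / (1 + 812.83 + 66.069) = 1/879.90 = 0.001136
[CO3²⁻] = α₂ × DIC = 0.001136 × 4.14 = 0.00471 mmol/L = 4.71 μmol/L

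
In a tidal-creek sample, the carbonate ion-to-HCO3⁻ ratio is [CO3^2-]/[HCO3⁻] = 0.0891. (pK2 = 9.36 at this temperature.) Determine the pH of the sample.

pH = 8.31

From K2 = [H⁺][CO3^2-]/[HCO3⁻]:  pH = pK2 + log₁₀([CO3^2-]/[HCO3⁻])
log₁₀(0.0891) = -1.050
pH = 9.36 + (-1.050) = 8.31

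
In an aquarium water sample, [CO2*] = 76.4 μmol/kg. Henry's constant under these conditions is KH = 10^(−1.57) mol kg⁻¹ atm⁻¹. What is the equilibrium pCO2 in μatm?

KH = 10^(−1.57) = 2.692×10^-2 mol kg⁻¹ atm⁻¹
pCO2 = [CO2*]/KH = 76.4×10^-6 / 2.692×10^-2 = 2.84×10^-3 atm = 2840 μatm

pCO2 = 2840 μatm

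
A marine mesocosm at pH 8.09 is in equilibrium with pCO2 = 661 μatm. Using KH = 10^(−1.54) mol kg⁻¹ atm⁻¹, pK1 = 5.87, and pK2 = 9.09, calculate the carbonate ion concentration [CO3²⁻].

[CO3²⁻] = 0.316 mmol/kg

[CO2*] = KH · pCO2 = 10^(−1.54) × 661×10^-6 = 1.906×10^-5 mol/kg
α₀ = 1/(1 + K1/[H⁺] + K1K2/[H⁺]²) = 1/(1 + 10^+2.22 + 10^+1.22) = 0.005448
DIC = [CO2*]/α₀ = 1.906×10^-5 / 0.005448 = 3.499 mmol/kg
[CO3²⁻] = α₂·DIC; α₂ = 0.09041, so [CO3²⁻] = 0.09041 × 3.499 = 0.316 mmol/kg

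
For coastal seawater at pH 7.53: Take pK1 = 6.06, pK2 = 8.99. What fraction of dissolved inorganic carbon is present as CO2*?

α₀ = 0.0317

α₀ = 1 / (1 + K1/[H⁺] + K1K2/[H⁺]²) = 1 / (1 + 10^+1.47 + 10^+0.01)
   = 1 / (1 + 29.512 + 1.0233) = 1/31.535 = 0.03171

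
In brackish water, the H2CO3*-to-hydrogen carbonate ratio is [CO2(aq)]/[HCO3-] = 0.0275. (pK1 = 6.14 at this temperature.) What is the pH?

pH = 7.70

From K1 = [H⁺][HCO3-]/[CO2(aq)]:  pH = pK1 − log₁₀([CO2(aq)]/[HCO3-])
log₁₀(0.0275) = -1.561
pH = 6.14 − (-1.561) = 7.70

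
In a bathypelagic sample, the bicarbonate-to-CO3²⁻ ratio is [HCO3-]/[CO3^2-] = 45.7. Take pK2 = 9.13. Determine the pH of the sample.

pH = 7.47

From K2 = [H⁺][CO3^2-]/[HCO3-]:  pH = pK2 − log₁₀([HCO3-]/[CO3^2-])
log₁₀(45.7) = +1.660
pH = 9.13 − (+1.660) = 7.47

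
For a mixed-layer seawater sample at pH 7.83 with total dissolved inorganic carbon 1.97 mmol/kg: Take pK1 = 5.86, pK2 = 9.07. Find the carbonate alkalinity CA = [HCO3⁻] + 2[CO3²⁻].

CA = [HCO3⁻] + 2[CO3²⁻] = (α₁ + 2α₂)·DIC
At pH 7.83: [H⁺]/K1 = 10^-1.97 = 0.010715, K2/[H⁺] = 10^-1.24 = 0.057544
α₁ = 1/(1 + 0.010715 + 0.057544) = 1/1.0683 = 0.9361; α₂ = α₁·K2/[H⁺] = 0.05387
α₁ + 2α₂ = 1.0438
CA = 1.0438 × 1.97 = 2.06 mmol/kg

CA = 2.06 mmol/kg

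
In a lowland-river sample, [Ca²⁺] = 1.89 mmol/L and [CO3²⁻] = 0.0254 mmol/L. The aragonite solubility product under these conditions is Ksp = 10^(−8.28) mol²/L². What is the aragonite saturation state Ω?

Ksp = 10^(−8.28) = 5.248×10^-9
Ω = [Ca²⁺][CO3²⁻]/Ksp = (1.89×10^-3)(0.0254×10^-3) / 5.248×10^-9 = 9.15

Ω = 9.15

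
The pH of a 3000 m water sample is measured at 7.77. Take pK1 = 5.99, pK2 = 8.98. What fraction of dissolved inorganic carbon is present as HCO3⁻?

α₁ = 1 / (1 + [H⁺]/K1 + K2/[H⁺]) = 1 / (1 + 10^-1.78 + 10^-1.21)
   = 1 / (1 + 0.016596 + 0.061660) = 1/1.0783 = 0.9274

α₁ = 0.927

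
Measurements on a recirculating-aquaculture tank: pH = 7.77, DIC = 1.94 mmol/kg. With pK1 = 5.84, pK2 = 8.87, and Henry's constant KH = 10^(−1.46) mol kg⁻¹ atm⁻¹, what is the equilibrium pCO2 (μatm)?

α₀ = 1 / (1 + K1/[H⁺] + K1K2/[H⁺]²) = 1 / (1 + 10^+1.93 + 10^+0.83)
   = 1 / (1 + 85.114 + 6.7608) = 1/92.875 = 0.01077
[CO2*] = α₀ × DIC = 0.01077 × 1.94 = 0.02089 mmol/kg
pCO2 = [CO2*]/KH = 2.089×10^-5 / 3.467×10^-2 = 602 μatm

pCO2 = 602 μatm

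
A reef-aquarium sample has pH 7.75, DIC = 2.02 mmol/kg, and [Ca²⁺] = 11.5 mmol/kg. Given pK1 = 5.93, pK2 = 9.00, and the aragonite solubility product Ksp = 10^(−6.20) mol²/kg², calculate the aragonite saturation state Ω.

α₂ = 1 / (1 + [H⁺]/K2 + [H⁺]²/(K1K2)) = 1 / (1 + 10^+1.25 + 10^-0.57)
   = 1 / (1 + 17.783 + 0.26915) = 1/19.052 = 0.05249
[CO3²⁻] = α₂ × DIC = 0.05249 × 2.02 = 0.1060 mmol/kg
Ksp = 10^(−6.20) = 6.310×10^-7
Ω = [Ca²⁺][CO3²⁻]/Ksp = (11.5×10^-3)(1.060×10^-4) / 6.310×10^-7 = 1.93

Ω = 1.93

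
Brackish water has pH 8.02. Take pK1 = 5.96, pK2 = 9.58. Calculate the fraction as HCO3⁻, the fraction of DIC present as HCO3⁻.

α₁ = 1 / (1 + [H⁺]/K1 + K2/[H⁺]) = 1 / (1 + 10^-2.06 + 10^-1.56)
   = 1 / (1 + 0.0087096 + 0.027542) = 1/1.0363 = 0.9650

α₁ = 0.965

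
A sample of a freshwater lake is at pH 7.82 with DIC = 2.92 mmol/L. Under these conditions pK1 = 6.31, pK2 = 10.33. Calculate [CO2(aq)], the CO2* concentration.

[CO2*] = 0.0873 mmol/L

α₀ = 1 / (1 + K1/[H⁺] + K1K2/[H⁺]²) = 1 / (1 + 10^+1.51 + 10^-1.00)
   = 1 / (1 + 32.359 + 0.10000) = 1/33.459 = 0.02989
[CO2*] = α₀ × DIC = 0.02989 × 2.92 = 0.0873 mmol/L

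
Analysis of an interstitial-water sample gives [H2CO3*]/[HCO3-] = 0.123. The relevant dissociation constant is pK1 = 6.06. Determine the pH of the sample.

pH = 6.97

From K1 = [H⁺][HCO3-]/[H2CO3*]:  pH = pK1 − log₁₀([H2CO3*]/[HCO3-])
log₁₀(0.123) = -0.910
pH = 6.06 − (-0.910) = 6.97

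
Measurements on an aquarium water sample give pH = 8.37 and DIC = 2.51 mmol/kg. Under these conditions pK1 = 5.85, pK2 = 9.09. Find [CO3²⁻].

α₂ = 1 / (1 + [H⁺]/K2 + [H⁺]²/(K1K2)) = 1 / (1 + 10^+0.72 + 10^-1.80)
   = 1 / (1 + 5.2481 + 0.015849) = 1/6.2639 = 0.1596
[CO3²⁻] = α₂ × DIC = 0.1596 × 2.51 = 0.401 mmol/kg

[CO3²⁻] = 0.401 mmol/kg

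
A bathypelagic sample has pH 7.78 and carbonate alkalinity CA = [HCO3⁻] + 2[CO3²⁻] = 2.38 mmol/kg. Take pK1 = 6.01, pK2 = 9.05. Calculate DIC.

DIC = 2.30 mmol/kg

CA = [HCO3⁻] + 2[CO3²⁻] = (α₁ + 2α₂)·DIC
At pH 7.78: [H⁺]/K1 = 10^-1.77 = 0.016982, K2/[H⁺] = 10^-1.27 = 0.053703
α₁ = 1/(1 + 0.016982 + 0.053703) = 1/1.0707 = 0.9340; α₂ = α₁·K2/[H⁺] = 0.05016
α₁ + 2α₂ = 1.0343
DIC = CA / (α₁ + 2α₂) = 2.38 / 1.0343 = 2.30 mmol/kg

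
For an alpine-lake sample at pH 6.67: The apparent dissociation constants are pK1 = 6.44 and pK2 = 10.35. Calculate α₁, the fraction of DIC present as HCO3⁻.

α₁ = 0.629

α₁ = 1 / (1 + [H⁺]/K1 + K2/[H⁺]) = 1 / (1 + 10^-0.23 + 10^-3.68)
   = 1 / (1 + 0.58884 + 0.00020893) = 1/1.5891 = 0.6293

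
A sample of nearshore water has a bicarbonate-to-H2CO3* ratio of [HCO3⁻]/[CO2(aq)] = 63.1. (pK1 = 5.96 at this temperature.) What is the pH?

From K1 = [H⁺][HCO3⁻]/[CO2(aq)]:  pH = pK1 + log₁₀([HCO3⁻]/[CO2(aq)])
log₁₀(63.1) = +1.800
pH = 5.96 + (+1.800) = 7.76

pH = 7.76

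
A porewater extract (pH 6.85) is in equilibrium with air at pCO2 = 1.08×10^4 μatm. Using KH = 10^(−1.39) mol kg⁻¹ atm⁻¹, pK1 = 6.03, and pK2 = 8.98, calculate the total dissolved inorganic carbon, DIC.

DIC = 3.37 mmol/kg

[CO2*] = KH · pCO2 = 10^(−1.39) × 1.08×10^4×10^-6 = 4.400×10^-4 mol/kg
α₀ = 1/(1 + K1/[H⁺] + K1K2/[H⁺]²) = 1/(1 + 10^+0.82 + 10^-1.31) = 0.1306
DIC = [CO2*]/α₀ = 4.400×10^-4 / 0.1306 = 3.37 mmol/kg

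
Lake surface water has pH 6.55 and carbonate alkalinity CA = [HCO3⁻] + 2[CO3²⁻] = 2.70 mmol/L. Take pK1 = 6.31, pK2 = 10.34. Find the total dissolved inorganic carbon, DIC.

CA = [HCO3⁻] + 2[CO3²⁻] = (α₁ + 2α₂)·DIC
At pH 6.55: [H⁺]/K1 = 10^-0.24 = 0.57544, K2/[H⁺] = 10^-3.79 = 0.00016218
α₁ = 1/(1 + 0.57544 + 0.00016218) = 1/1.5756 = 0.6347; α₂ = α₁·K2/[H⁺] = 0.0001029
α₁ + 2α₂ = 0.6349
DIC = CA / (α₁ + 2α₂) = 2.70 / 0.6349 = 4.25 mmol/L

DIC = 4.25 mmol/L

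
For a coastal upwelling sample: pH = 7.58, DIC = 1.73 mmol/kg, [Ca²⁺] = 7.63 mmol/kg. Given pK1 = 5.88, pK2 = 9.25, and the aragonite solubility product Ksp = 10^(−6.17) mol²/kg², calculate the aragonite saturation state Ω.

Ω = 0.401

α₂ = 1 / (1 + [H⁺]/K2 + [H⁺]²/(K1K2)) = 1 / (1 + 10^+1.67 + 10^-0.03)
   = 1 / (1 + 46.774 + 0.93325) = 1/48.707 = 0.02053
[CO3²⁻] = α₂ × DIC = 0.02053 × 1.73 = 0.03552 mmol/kg
Ksp = 10^(−6.17) = 6.761×10^-7
Ω = [Ca²⁺][CO3²⁻]/Ksp = (7.63×10^-3)(3.552×10^-5) / 6.761×10^-7 = 0.401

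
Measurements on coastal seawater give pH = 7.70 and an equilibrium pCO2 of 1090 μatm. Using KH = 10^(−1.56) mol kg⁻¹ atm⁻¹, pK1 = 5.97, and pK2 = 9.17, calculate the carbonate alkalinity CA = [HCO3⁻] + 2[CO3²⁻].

[CO2*] = KH · pCO2 = 10^(−1.56) × 1090×10^-6 = 3.002×10^-5 mol/kg
α₀ = 1/(1 + K1/[H⁺] + K1K2/[H⁺]²) = 1/(1 + 10^+1.73 + 10^+0.26) = 0.01769
DIC = [CO2*]/α₀ = 3.002×10^-5 / 0.01769 = 1.697 mmol/kg
CA = (α₁ + 2α₂)·DIC = (0.9501 + 2×0.03219) × 1.697 = 1.72 mmol/kg

CA = 1.72 mmol/kg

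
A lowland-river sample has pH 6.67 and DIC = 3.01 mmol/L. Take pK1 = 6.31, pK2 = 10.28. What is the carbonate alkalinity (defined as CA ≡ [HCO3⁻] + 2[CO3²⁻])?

CA = 2.10 mmol/L

CA = [HCO3⁻] + 2[CO3²⁻] = (α₁ + 2α₂)·DIC
At pH 6.67: [H⁺]/K1 = 10^-0.36 = 0.43652, K2/[H⁺] = 10^-3.61 = 0.00024547
α₁ = 1/(1 + 0.43652 + 0.00024547) = 1/1.4368 = 0.6960; α₂ = α₁·K2/[H⁺] = 0.0001709
α₁ + 2α₂ = 0.6964
CA = 0.6964 × 3.01 = 2.10 mmol/L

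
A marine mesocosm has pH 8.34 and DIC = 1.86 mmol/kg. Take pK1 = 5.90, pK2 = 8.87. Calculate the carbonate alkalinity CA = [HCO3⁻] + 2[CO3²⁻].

CA = [HCO3⁻] + 2[CO3²⁻] = (α₁ + 2α₂)·DIC
At pH 8.34: [H⁺]/K1 = 10^-2.44 = 0.0036308, K2/[H⁺] = 10^-0.53 = 0.29512
α₁ = 1/(1 + 0.0036308 + 0.29512) = 1/1.2988 = 0.7700; α₂ = α₁·K2/[H⁺] = 0.2272
α₁ + 2α₂ = 1.2244
CA = 1.2244 × 1.86 = 2.28 mmol/kg

CA = 2.28 mmol/kg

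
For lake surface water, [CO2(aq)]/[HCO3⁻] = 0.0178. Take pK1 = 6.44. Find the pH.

From K1 = [H⁺][HCO3⁻]/[CO2(aq)]:  pH = pK1 − log₁₀([CO2(aq)]/[HCO3⁻])
log₁₀(0.0178) = -1.750
pH = 6.44 − (-1.750) = 8.19

pH = 8.19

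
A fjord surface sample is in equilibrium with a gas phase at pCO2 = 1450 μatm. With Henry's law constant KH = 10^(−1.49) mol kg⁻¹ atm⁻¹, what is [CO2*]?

KH = 10^(−1.49) = 3.236×10^-2 mol kg⁻¹ atm⁻¹
[CO2*] = KH · pCO2 = 3.236×10^-2 × 1450×10^-6 atm = 4.69×10^-5 mol/kg

[CO2*] = 46.9 μmol/kg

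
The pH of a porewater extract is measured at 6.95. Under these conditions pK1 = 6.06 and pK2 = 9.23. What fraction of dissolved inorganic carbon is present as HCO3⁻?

α₁ = 0.882

α₁ = 1 / (1 + [H⁺]/K1 + K2/[H⁺]) = 1 / (1 + 10^-0.89 + 10^-2.28)
   = 1 / (1 + 0.12882 + 0.0052481) = 1/1.1341 = 0.8818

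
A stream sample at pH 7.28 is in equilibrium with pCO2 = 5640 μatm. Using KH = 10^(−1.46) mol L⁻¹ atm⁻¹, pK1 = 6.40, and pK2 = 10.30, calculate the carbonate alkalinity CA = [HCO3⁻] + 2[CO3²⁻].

[CO2*] = KH · pCO2 = 10^(−1.46) × 5640×10^-6 = 1.956×10^-4 mol/L
α₀ = 1/(1 + K1/[H⁺] + K1K2/[H⁺]²) = 1/(1 + 10^+0.88 + 10^-2.14) = 0.1164
DIC = [CO2*]/α₀ = 1.956×10^-4 / 0.1164 = 1.680 mmol/L
CA = (α₁ + 2α₂)·DIC = (0.8828 + 2×0.0008431) × 1.680 = 1.49 mmol/L

CA = 1.49 mmol/L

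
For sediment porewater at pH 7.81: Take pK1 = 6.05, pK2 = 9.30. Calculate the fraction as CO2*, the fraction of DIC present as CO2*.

α₀ = 0.0166

α₀ = 1 / (1 + K1/[H⁺] + K1K2/[H⁺]²) = 1 / (1 + 10^+1.76 + 10^+0.27)
   = 1 / (1 + 57.544 + 1.8621) = 1/60.406 = 0.01655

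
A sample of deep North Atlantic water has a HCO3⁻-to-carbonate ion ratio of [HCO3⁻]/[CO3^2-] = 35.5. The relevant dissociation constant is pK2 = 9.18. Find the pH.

pH = 7.63

From K2 = [H⁺][CO3^2-]/[HCO3⁻]:  pH = pK2 − log₁₀([HCO3⁻]/[CO3^2-])
log₁₀(35.5) = +1.550
pH = 9.18 − (+1.550) = 7.63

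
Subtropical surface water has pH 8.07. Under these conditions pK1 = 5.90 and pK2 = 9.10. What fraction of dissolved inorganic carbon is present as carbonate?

α₂ = 1 / (1 + [H⁺]/K2 + [H⁺]²/(K1K2)) = 1 / (1 + 10^+1.03 + 10^-1.14)
   = 1 / (1 + 10.715 + 0.072444) = 1/11.788 = 0.08483

α₂ = 0.0848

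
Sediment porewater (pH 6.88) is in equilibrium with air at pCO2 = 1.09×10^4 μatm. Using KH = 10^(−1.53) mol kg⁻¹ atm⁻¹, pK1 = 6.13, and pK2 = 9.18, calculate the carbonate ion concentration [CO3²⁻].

[CO2*] = KH · pCO2 = 10^(−1.53) × 1.09×10^4×10^-6 = 3.217×10^-4 mol/kg
α₀ = 1/(1 + K1/[H⁺] + K1K2/[H⁺]²) = 1/(1 + 10^+0.75 + 10^-1.55) = 0.1503
DIC = [CO2*]/α₀ = 3.217×10^-4 / 0.1503 = 2.140 mmol/kg
[CO3²⁻] = α₂·DIC; α₂ = 0.004237, so [CO3²⁻] = 0.004237 × 2.140 = 0.00907 mmol/kg = 9.07 μmol/kg

[CO3²⁻] = 9.07 μmol/kg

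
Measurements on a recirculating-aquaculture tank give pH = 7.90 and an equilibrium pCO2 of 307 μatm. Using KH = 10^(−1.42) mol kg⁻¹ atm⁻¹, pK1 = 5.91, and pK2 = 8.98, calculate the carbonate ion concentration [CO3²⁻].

[CO3²⁻] = 0.0949 mmol/kg

[CO2*] = KH · pCO2 = 10^(−1.42) × 307×10^-6 = 1.167×10^-5 mol/kg
α₀ = 1/(1 + K1/[H⁺] + K1K2/[H⁺]²) = 1/(1 + 10^+1.99 + 10^+0.91) = 0.009359
DIC = [CO2*]/α₀ = 1.167×10^-5 / 0.009359 = 1.247 mmol/kg
[CO3²⁻] = α₂·DIC; α₂ = 0.07607, so [CO3²⁻] = 0.07607 × 1.247 = 0.0949 mmol/kg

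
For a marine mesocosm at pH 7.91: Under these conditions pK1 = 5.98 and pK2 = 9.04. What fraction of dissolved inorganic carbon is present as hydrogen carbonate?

α₁ = 0.921

α₁ = 1 / (1 + [H⁺]/K1 + K2/[H⁺]) = 1 / (1 + 10^-1.93 + 10^-1.13)
   = 1 / (1 + 0.011749 + 0.074131) = 1/1.0859 = 0.9209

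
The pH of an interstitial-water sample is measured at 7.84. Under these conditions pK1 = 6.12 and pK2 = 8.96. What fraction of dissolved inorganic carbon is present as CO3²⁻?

α₂ = 1 / (1 + [H⁺]/K2 + [H⁺]²/(K1K2)) = 1 / (1 + 10^+1.12 + 10^-0.60)
   = 1 / (1 + 13.183 + 0.25119) = 1/14.434 = 0.06928

α₂ = 0.0693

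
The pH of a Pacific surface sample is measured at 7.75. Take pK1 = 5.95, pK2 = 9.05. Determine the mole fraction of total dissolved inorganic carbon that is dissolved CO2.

α₀ = 0.0149

α₀ = 1 / (1 + K1/[H⁺] + K1K2/[H⁺]²) = 1 / (1 + 10^+1.80 + 10^+0.50)
   = 1 / (1 + 63.096 + 3.1623) = 1/67.258 = 0.01487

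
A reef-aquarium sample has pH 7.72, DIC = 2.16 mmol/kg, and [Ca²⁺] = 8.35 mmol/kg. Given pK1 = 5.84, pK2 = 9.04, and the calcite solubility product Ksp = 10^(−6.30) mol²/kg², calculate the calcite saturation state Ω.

Ω = 1.62

α₂ = 1 / (1 + [H⁺]/K2 + [H⁺]²/(K1K2)) = 1 / (1 + 10^+1.32 + 10^-0.56)
   = 1 / (1 + 20.893 + 0.27542) = 1/22.168 = 0.04511
[CO3²⁻] = α₂ × DIC = 0.04511 × 2.16 = 0.09744 mmol/kg
Ksp = 10^(−6.30) = 5.012×10^-7
Ω = [Ca²⁺][CO3²⁻]/Ksp = (8.35×10^-3)(9.744×10^-5) / 5.012×10^-7 = 1.62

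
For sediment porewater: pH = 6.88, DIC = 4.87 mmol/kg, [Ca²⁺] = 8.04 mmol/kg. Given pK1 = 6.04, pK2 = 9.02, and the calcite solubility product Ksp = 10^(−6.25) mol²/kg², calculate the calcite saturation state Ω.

Ω = 0.438

α₂ = 1 / (1 + [H⁺]/K2 + [H⁺]²/(K1K2)) = 1 / (1 + 10^+2.14 + 10^+1.30)
   = 1 / (1 + 138.04 + 19.953) = 1/158.99 = 0.006290
[CO3²⁻] = α₂ × DIC = 0.006290 × 4.87 = 0.03063 mmol/kg
Ksp = 10^(−6.25) = 5.623×10^-7
Ω = [Ca²⁺][CO3²⁻]/Ksp = (8.04×10^-3)(3.063×10^-5) / 5.623×10^-7 = 0.438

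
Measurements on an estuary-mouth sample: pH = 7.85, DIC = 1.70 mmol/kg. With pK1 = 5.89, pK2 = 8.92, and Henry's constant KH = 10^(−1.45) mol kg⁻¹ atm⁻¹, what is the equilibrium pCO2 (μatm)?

pCO2 = 479 μatm

α₀ = 1 / (1 + K1/[H⁺] + K1K2/[H⁺]²) = 1 / (1 + 10^+1.96 + 10^+0.89)
   = 1 / (1 + 91.201 + 7.7625) = 1/99.964 = 0.01000
[CO2*] = α₀ × DIC = 0.01000 × 1.70 = 0.01701 mmol/kg = 17.01 μmol/kg
pCO2 = [CO2*]/KH = 1.701×10^-5 / 3.548×10^-2 = 479 μatm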